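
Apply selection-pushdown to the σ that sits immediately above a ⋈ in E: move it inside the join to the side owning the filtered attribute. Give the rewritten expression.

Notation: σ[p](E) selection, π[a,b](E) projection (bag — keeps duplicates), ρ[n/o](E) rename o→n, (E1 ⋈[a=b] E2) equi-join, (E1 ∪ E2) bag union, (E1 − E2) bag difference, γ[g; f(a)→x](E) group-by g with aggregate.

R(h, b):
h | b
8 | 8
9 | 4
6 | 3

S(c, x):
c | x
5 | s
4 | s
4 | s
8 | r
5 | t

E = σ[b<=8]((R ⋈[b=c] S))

σ filters on b, owned by the left side.
E' = (σ[b<=8](R) ⋈[b=c] S)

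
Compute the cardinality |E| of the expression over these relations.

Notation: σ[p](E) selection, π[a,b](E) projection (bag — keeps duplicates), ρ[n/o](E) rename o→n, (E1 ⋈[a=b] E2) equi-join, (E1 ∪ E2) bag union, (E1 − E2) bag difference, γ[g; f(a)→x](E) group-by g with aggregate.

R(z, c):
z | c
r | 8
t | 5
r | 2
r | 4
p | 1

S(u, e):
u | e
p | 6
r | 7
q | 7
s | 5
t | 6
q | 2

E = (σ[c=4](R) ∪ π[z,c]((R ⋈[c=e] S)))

Stepwise |·|:
  R → 5
  σ[c=4](R) → 1
  R → 5
  S → 6
  (R ⋈[c=e] S) → 2
  π[z,c]((R ⋈[c=e] S)) → 2
  (σ[c=4](R) ∪ π[z,c]((R ⋈[c=e] S))) → 3

|E| = 3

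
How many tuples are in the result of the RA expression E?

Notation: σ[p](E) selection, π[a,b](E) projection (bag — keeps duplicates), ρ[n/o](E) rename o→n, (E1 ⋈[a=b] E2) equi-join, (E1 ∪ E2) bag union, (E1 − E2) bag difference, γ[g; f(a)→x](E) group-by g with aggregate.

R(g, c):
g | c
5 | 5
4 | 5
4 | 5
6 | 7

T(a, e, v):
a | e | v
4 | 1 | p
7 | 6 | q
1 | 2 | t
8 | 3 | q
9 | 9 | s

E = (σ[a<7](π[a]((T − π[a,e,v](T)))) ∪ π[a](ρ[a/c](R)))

Subexpression sizes:
  T → 5
  T → 5
  π[a,e,v](T) → 5
  (T − π[a,e,v](T)) → 0
  π[a]((T − π[a,e,v](T))) → 0
  σ[a<7](π[a]((T − π[a,e,v](T)))) → 0
  R → 4
  ρ[a/c](R) → 4
  π[a](ρ[a/c](R)) → 4
  (σ[a<7](π[a]((T − π[a,e,v](T)))) ∪ π[a](ρ[a/c](R))) → 4

|E| = 4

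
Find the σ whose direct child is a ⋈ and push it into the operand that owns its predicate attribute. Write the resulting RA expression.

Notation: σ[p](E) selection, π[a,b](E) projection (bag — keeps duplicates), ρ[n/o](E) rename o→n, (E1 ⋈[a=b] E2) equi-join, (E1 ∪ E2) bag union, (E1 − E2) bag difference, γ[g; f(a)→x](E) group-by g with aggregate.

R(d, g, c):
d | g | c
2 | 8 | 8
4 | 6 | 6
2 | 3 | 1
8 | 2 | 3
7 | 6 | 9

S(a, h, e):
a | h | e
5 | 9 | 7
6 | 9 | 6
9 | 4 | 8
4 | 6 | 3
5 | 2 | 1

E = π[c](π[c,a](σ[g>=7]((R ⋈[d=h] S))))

σ filters on g, owned by the left side.
E' = π[c](π[c,a]((σ[g>=7](R) ⋈[d=h] S)))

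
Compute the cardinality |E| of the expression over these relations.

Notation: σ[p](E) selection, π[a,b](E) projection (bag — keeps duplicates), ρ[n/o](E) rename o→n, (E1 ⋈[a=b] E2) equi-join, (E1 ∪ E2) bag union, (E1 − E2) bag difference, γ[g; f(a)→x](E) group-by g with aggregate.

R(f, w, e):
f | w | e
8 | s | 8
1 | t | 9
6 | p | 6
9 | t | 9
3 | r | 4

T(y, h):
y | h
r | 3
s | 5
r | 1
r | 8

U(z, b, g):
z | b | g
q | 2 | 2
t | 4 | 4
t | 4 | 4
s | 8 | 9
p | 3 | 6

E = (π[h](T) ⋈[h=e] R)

Stepwise |·|:
  T → 4
  π[h](T) → 4
  R → 5
  (π[h](T) ⋈[h=e] R) → 1

|E| = 1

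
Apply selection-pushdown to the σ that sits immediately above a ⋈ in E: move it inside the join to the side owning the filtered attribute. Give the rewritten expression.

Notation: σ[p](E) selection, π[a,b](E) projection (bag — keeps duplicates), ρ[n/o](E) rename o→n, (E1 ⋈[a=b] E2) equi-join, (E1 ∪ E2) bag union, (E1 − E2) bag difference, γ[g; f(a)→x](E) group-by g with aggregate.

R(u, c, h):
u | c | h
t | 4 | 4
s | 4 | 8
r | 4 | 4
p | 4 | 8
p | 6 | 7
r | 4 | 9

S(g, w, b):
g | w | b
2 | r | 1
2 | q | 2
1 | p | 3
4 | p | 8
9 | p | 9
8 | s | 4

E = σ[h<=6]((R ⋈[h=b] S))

σ filters on h, owned by the left side.
E' = (σ[h<=6](R) ⋈[h=b] S)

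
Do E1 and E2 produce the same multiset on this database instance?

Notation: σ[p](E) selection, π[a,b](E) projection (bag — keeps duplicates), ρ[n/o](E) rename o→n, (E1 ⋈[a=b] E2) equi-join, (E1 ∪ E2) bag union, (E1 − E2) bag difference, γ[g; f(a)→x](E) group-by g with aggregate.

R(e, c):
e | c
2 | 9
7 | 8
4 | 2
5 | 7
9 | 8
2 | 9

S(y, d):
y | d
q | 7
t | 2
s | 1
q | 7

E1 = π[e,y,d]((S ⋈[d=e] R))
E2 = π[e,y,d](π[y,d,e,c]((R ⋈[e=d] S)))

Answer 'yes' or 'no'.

E1 row counts bottom-up:
  S → 4
  R → 6
  (S ⋈[d=e] R) → 4
  π[e,y,d]((S ⋈[d=e] R)) → 4
E2 row counts bottom-up:
  R → 6
  S → 4
  (R ⋈[e=d] S) → 4
  π[y,d,e,c]((R ⋈[e=d] S)) → 4
  π[e,y,d](π[y,d,e,c]((R ⋈[e=d] S))) → 4

E1 and E2 produce the same multiset:
e | y | d
2 | t | 2
2 | t | 2
7 | q | 7
7 | q | 7

yes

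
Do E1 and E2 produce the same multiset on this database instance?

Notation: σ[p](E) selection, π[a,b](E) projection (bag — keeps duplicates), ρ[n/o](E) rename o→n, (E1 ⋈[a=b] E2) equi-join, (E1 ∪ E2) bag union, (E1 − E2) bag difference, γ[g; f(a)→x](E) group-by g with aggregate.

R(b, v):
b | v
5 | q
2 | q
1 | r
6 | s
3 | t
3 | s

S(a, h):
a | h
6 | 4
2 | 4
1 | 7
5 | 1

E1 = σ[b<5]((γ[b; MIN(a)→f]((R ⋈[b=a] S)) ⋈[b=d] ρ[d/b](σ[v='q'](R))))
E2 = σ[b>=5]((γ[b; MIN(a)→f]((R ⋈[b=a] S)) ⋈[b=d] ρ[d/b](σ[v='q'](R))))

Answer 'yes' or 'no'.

E1 stepwise |·|:
  R → 6
  S → 4
  (R ⋈[b=a] S) → 4
  γ[b; MIN(a)→f]((R ⋈[b=a] S)) → 4
  R → 6
  σ[v='q'](R) → 2
  ρ[d/b](σ[v='q'](R)) → 2
  (γ[b; MIN(a)→f]((R ⋈[b=a] S)) ⋈[b=d] ρ[d/b](σ[v='q'](R))) → 2
  σ[b<5]((γ[b; MIN(a)→f]((R ⋈[b=a] S)) ⋈[b=d] ρ[d/b](σ[v='q'](R)))) → 1
E2 stepwise |·|:
  R → 6
  S → 4
  (R ⋈[b=a] S) → 4
  γ[b; MIN(a)→f]((R ⋈[b=a] S)) → 4
  R → 6
  σ[v='q'](R) → 2
  ρ[d/b](σ[v='q'](R)) → 2
  (γ[b; MIN(a)→f]((R ⋈[b=a] S)) ⋈[b=d] ρ[d/b](σ[v='q'](R))) → 2
  σ[b>=5]((γ[b; MIN(a)→f]((R ⋈[b=a] S)) ⋈[b=d] ρ[d/b](σ[v='q'](R)))) → 1

E1 result:
b | f | d | v
2 | 2 | 2 | q
E2 result:
b | f | d | v
5 | 5 | 5 | q
Witness: (2, 2, 2, 'q') appears 1× in E1 but 0× in E2.

no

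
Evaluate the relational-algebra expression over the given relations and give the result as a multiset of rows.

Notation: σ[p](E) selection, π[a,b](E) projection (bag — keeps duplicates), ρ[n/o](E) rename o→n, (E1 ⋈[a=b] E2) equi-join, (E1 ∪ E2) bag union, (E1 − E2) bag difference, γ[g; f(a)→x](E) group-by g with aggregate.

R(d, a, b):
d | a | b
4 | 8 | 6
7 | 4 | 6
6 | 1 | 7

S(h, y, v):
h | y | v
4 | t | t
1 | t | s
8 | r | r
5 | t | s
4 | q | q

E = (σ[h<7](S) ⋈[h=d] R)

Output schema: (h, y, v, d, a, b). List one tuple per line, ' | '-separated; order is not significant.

Row counts bottom-up:
  S → 5
  σ[h<7](S) → 4
  R → 3
  (σ[h<7](S) ⋈[h=d] R) → 2

== RESULT ==
h | y | v | d | a | b
4 | q | q | 4 | 8 | 6
4 | t | t | 4 | 8 | 6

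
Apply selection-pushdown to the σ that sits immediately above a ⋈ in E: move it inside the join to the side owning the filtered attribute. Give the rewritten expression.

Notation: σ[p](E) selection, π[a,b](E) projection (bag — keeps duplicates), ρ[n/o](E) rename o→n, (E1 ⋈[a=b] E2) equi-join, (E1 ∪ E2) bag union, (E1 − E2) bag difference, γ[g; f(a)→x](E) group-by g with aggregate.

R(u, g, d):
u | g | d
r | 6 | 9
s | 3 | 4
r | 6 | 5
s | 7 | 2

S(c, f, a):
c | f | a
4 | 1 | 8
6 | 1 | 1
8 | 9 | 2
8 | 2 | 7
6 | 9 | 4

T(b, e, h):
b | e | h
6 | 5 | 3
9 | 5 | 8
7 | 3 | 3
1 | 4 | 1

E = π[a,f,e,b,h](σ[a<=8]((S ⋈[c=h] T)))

σ filters on a, owned by the left side.
E' = π[a,f,e,b,h]((σ[a<=8](S) ⋈[c=h] T))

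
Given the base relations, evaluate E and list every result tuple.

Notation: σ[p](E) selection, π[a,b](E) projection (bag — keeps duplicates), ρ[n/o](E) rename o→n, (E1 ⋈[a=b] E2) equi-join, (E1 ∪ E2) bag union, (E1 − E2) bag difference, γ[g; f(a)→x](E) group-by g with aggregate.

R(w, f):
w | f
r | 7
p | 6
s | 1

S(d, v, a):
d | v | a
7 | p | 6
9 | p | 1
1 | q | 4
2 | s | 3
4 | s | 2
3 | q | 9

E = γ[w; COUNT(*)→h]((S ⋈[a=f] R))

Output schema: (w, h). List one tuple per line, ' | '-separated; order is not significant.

Row counts bottom-up:
  S → 6
  R → 3
  (S ⋈[a=f] R) → 2
  γ[w; COUNT(*)→h]((S ⋈[a=f] R)) → 2

== RESULT ==
w | h
p | 1
s | 1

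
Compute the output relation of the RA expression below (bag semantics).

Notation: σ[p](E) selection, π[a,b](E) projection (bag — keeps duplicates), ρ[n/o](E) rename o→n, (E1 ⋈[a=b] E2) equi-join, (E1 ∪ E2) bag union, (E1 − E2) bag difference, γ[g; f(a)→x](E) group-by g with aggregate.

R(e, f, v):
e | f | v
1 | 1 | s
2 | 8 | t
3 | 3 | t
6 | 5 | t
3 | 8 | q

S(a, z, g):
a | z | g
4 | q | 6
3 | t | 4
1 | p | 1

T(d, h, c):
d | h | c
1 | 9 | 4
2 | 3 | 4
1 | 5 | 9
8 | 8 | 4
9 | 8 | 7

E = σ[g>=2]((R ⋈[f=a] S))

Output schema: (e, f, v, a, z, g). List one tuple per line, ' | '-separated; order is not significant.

Row counts bottom-up:
  R → 5
  S → 3
  (R ⋈[f=a] S) → 2
  σ[g>=2]((R ⋈[f=a] S)) → 1

== RESULT ==
e | f | v | a | z | g
3 | 3 | t | 3 | t | 4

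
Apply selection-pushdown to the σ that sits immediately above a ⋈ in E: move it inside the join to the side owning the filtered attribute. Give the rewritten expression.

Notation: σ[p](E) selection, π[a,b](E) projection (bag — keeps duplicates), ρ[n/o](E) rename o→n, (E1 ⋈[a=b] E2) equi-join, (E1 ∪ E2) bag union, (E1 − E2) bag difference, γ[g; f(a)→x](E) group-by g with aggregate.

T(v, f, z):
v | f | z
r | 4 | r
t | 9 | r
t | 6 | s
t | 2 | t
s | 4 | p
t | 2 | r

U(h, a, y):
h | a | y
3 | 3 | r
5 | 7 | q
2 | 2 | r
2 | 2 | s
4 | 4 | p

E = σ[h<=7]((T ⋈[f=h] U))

σ filters on h, owned by the right side.
E' = (T ⋈[f=h] σ[h<=7](U))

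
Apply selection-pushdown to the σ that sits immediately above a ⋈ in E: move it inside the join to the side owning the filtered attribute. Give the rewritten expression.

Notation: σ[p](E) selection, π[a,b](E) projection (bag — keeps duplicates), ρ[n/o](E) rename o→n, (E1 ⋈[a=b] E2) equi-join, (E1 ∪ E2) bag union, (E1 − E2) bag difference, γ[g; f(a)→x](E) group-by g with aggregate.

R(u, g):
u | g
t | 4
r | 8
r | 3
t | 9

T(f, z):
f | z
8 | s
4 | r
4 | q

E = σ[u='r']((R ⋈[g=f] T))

σ filters on u, owned by the left side.
E' = (σ[u='r'](R) ⋈[g=f] T)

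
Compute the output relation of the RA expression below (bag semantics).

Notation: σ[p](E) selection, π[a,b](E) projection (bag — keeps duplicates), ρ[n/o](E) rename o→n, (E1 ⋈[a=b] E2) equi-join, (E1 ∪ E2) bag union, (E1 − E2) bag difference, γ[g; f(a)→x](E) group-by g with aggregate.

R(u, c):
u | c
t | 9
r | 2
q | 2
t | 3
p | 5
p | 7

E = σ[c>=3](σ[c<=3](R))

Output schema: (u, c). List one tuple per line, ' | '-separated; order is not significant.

Subexpression sizes:
  R → 6
  σ[c<=3](R) → 3
  σ[c>=3](σ[c<=3](R)) → 1

== RESULT ==
u | c
t | 3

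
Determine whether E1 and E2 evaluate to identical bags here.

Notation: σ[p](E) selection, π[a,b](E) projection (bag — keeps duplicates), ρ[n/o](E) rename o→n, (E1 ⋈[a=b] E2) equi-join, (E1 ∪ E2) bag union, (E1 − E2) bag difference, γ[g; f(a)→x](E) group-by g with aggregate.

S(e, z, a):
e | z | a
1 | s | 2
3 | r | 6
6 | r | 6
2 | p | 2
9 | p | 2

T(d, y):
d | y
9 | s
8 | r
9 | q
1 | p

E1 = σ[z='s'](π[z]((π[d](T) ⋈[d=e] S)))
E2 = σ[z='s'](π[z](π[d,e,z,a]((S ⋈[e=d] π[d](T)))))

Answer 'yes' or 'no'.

E1 per-node cardinality:
  T → 4
  π[d](T) → 4
  S → 5
  (π[d](T) ⋈[d=e] S) → 3
  π[z]((π[d](T) ⋈[d=e] S)) → 3
  σ[z='s'](π[z]((π[d](T) ⋈[d=e] S))) → 1
E2 per-node cardinality:
  S → 5
  T → 4
  π[d](T) → 4
  (S ⋈[e=d] π[d](T)) → 3
  π[d,e,z,a]((S ⋈[e=d] π[d](T))) → 3
  π[z](π[d,e,z,a]((S ⋈[e=d] π[d](T)))) → 3
  σ[z='s'](π[z](π[d,e,z,a]((S ⋈[e=d] π[d](T))))) → 1

E1 and E2 produce the same multiset:
z
s

yes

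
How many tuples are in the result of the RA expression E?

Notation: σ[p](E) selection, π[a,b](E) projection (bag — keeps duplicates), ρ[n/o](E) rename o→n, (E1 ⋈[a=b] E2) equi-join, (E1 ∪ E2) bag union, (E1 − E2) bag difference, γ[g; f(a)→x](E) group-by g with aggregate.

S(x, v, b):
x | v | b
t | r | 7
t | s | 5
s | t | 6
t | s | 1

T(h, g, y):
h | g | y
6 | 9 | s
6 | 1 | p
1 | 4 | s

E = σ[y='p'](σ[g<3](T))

Subexpression sizes:
  T → 3
  σ[g<3](T) → 1
  σ[y='p'](σ[g<3](T)) → 1

|E| = 1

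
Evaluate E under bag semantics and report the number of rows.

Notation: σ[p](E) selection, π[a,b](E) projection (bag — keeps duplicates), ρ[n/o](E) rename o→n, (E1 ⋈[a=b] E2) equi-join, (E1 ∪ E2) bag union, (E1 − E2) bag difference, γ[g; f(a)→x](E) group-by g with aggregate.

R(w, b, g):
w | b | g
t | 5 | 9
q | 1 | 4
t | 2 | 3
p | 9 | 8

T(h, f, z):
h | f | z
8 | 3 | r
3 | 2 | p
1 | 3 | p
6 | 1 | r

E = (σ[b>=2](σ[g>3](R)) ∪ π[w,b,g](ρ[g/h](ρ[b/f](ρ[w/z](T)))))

Row counts bottom-up:
  R → 4
  σ[g>3](R) → 3
  σ[b>=2](σ[g>3](R)) → 2
  T → 4
  ρ[w/z](T) → 4
  ρ[b/f](ρ[w/z](T)) → 4
  ρ[g/h](ρ[b/f](ρ[w/z](T))) → 4
  π[w,b,g](ρ[g/h](ρ[b/f](ρ[w/z](T)))) → 4
  (σ[b>=2](σ[g>3](R)) ∪ π[w,b,g](ρ[g/h](ρ[b/f](ρ[w/z](T))))) → 6

|E| = 6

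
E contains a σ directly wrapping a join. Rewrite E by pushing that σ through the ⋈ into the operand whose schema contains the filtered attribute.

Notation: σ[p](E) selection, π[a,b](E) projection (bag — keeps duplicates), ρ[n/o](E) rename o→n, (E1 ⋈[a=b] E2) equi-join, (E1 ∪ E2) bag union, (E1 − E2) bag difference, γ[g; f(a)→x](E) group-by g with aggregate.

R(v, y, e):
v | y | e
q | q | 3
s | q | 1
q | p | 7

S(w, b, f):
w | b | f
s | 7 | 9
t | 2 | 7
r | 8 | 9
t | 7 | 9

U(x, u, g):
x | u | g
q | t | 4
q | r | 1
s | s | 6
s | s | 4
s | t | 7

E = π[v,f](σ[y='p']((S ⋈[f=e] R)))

σ filters on y, owned by the right side.
E' = π[v,f]((S ⋈[f=e] σ[y='p'](R)))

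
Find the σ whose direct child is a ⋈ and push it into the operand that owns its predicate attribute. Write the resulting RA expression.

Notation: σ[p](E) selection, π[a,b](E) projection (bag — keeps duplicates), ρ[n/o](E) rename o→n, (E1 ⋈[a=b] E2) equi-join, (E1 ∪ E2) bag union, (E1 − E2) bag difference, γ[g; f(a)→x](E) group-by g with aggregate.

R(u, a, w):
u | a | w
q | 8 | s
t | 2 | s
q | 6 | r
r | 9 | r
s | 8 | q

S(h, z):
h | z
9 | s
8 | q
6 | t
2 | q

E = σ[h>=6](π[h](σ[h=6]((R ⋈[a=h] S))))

σ filters on h, owned by the right side.
E' = σ[h>=6](π[h]((R ⋈[a=h] σ[h=6](S))))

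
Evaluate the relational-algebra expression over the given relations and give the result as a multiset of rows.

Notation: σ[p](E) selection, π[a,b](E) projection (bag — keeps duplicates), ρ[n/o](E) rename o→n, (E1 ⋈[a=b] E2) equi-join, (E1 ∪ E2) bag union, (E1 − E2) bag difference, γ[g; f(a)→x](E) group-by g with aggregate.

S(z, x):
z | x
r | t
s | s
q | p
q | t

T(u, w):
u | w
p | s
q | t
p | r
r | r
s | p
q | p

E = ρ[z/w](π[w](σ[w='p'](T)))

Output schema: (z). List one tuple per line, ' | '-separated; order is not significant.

Subexpression sizes:
  T → 6
  σ[w='p'](T) → 2
  π[w](σ[w='p'](T)) → 2
  ρ[z/w](π[w](σ[w='p'](T))) → 2

== RESULT ==
z
p
p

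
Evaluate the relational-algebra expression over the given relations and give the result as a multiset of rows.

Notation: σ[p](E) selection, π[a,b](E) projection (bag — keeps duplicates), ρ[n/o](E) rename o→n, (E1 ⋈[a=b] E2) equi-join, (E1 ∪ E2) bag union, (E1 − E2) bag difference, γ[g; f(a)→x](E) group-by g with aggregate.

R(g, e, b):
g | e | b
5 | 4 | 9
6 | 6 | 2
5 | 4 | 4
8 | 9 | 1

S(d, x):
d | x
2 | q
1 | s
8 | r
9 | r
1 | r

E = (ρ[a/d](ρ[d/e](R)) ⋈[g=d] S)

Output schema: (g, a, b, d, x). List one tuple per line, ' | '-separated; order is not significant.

Subexpression sizes:
  R → 4
  ρ[d/e](R) → 4
  ρ[a/d](ρ[d/e](R)) → 4
  S → 5
  (ρ[a/d](ρ[d/e](R)) ⋈[g=d] S) → 1

== RESULT ==
g | a | b | d | x
8 | 9 | 1 | 8 | r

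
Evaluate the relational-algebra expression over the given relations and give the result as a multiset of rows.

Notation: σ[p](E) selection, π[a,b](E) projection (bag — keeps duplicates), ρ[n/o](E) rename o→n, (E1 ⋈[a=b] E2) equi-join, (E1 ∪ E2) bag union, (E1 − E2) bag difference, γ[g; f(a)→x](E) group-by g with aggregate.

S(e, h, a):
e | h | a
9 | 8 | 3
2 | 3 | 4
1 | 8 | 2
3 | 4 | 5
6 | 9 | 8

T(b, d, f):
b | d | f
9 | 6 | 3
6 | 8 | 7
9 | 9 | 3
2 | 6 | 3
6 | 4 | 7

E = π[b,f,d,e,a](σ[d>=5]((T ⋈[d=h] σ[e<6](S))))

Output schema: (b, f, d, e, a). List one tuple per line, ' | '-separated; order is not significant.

Per-node cardinality:
  T → 5
  S → 5
  σ[e<6](S) → 3
  (T ⋈[d=h] σ[e<6](S)) → 2
  σ[d>=5]((T ⋈[d=h] σ[e<6](S))) → 1
  π[b,f,d,e,a](σ[d>=5]((T ⋈[d=h] σ[e<6](S)))) → 1

== RESULT ==
b | f | d | e | a
6 | 7 | 8 | 1 | 2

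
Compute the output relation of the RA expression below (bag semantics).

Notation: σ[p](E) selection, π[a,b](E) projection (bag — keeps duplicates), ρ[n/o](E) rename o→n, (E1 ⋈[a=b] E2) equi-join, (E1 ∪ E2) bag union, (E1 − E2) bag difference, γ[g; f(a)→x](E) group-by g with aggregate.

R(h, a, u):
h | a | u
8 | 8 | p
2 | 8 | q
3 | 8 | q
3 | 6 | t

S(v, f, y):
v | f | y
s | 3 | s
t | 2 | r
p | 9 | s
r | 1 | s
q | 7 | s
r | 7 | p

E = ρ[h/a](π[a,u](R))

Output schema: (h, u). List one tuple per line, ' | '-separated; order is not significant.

Subexpression sizes:
  R → 4
  π[a,u](R) → 4
  ρ[h/a](π[a,u](R)) → 4

== RESULT ==
h | u
6 | t
8 | p
8 | q
8 | q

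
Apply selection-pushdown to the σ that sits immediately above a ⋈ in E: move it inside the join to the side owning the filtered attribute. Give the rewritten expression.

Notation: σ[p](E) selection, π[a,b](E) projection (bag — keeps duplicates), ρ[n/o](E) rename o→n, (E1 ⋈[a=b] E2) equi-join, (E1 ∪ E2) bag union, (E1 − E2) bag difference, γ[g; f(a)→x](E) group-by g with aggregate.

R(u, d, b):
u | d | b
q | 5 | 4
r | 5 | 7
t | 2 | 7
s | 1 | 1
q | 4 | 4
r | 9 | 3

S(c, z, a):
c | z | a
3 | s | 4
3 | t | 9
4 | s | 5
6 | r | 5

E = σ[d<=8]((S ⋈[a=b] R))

σ filters on d, owned by the right side.
E' = (S ⋈[a=b] σ[d<=8](R))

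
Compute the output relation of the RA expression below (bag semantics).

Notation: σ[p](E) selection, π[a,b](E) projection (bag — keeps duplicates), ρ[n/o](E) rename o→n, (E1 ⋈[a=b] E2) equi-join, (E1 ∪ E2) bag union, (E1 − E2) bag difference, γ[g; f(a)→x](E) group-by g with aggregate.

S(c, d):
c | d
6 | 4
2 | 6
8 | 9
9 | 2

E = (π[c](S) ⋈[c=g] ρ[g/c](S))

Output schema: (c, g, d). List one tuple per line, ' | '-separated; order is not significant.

Stepwise |·|:
  S → 4
  π[c](S) → 4
  S → 4
  ρ[g/c](S) → 4
  (π[c](S) ⋈[c=g] ρ[g/c](S)) → 4

== RESULT ==
c | g | d
2 | 2 | 6
6 | 6 | 4
8 | 8 | 9
9 | 9 | 2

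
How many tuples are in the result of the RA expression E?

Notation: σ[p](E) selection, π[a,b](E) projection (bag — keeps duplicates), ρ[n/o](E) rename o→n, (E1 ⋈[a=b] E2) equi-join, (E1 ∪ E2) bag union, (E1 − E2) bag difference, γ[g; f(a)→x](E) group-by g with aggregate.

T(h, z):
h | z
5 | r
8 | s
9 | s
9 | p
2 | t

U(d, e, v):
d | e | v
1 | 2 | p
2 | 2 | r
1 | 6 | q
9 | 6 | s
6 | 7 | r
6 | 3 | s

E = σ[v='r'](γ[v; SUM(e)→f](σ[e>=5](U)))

Stepwise |·|:
  U → 6
  σ[e>=5](U) → 3
  γ[v; SUM(e)→f](σ[e>=5](U)) → 3
  σ[v='r'](γ[v; SUM(e)→f](σ[e>=5](U))) → 1

|E| = 1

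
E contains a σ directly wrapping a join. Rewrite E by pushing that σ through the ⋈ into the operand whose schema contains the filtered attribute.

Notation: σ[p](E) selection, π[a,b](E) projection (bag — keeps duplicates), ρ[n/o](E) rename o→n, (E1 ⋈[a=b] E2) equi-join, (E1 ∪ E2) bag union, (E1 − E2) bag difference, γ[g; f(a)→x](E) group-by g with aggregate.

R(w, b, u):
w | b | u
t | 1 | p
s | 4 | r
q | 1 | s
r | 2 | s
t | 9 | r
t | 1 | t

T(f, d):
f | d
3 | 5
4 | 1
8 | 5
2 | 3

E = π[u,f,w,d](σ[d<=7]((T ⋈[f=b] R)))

σ filters on d, owned by the left side.
E' = π[u,f,w,d]((σ[d<=7](T) ⋈[f=b] R))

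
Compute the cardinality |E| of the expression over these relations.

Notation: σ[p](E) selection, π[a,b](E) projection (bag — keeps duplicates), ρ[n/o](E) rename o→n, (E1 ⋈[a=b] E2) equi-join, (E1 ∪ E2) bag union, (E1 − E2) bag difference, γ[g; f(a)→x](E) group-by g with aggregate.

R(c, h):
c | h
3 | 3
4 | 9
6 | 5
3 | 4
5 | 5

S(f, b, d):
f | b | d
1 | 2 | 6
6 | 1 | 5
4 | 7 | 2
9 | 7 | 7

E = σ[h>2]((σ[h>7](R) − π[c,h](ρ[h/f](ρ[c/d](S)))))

Per-node cardinality:
  R → 5
  σ[h>7](R) → 1
  S → 4
  ρ[c/d](S) → 4
  ρ[h/f](ρ[c/d](S)) → 4
  π[c,h](ρ[h/f](ρ[c/d](S))) → 4
  (σ[h>7](R) − π[c,h](ρ[h/f](ρ[c/d](S)))) → 1
  σ[h>2]((σ[h>7](R) − π[c,h](ρ[h/f](ρ[c/d](S))))) → 1

|E| = 1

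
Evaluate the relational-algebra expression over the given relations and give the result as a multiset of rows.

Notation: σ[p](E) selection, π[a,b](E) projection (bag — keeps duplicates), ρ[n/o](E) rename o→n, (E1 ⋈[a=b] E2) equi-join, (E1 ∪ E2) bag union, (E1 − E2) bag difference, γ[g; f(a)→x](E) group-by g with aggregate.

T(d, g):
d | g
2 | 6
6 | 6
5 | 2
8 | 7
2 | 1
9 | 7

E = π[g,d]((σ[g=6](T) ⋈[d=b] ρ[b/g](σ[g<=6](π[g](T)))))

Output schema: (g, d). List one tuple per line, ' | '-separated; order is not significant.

Subexpression sizes:
  T → 6
  σ[g=6](T) → 2
  T → 6
  π[g](T) → 6
  σ[g<=6](π[g](T)) → 4
  ρ[b/g](σ[g<=6](π[g](T))) → 4
  (σ[g=6](T) ⋈[d=b] ρ[b/g](σ[g<=6](π[g](T)))) → 3
  π[g,d]((σ[g=6](T) ⋈[d=b] ρ[b/g](σ[g<=6](π[g](T))))) → 3

== RESULT ==
g | d
6 | 2
6 | 6
6 | 6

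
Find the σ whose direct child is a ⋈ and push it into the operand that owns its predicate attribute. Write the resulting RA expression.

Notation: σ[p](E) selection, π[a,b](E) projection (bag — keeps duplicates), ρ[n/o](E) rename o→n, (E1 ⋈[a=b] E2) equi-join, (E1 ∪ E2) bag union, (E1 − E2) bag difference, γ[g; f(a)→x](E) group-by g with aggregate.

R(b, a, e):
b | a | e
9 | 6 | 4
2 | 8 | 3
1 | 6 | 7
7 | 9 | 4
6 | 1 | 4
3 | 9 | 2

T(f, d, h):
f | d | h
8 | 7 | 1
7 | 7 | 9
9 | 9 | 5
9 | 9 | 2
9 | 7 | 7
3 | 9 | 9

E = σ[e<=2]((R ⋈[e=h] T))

σ filters on e, owned by the left side.
E' = (σ[e<=2](R) ⋈[e=h] T)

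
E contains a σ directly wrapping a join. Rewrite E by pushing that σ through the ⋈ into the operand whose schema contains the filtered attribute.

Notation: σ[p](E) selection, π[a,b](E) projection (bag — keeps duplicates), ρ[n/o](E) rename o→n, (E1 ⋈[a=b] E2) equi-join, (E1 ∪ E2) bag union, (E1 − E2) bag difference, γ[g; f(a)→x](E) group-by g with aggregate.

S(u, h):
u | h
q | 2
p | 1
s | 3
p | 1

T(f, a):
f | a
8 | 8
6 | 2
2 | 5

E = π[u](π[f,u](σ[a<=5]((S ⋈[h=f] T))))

σ filters on a, owned by the right side.
E' = π[u](π[f,u]((S ⋈[h=f] σ[a<=5](T))))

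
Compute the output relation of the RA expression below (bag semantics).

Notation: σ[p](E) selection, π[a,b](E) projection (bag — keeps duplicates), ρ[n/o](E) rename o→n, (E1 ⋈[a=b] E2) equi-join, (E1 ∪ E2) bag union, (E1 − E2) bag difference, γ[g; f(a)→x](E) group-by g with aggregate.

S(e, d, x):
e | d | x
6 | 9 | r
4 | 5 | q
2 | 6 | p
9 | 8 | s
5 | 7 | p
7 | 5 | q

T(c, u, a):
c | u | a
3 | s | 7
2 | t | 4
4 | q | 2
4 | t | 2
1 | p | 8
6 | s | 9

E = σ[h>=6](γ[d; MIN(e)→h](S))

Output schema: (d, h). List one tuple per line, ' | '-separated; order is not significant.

Per-node cardinality:
  S → 6
  γ[d; MIN(e)→h](S) → 5
  σ[h>=6](γ[d; MIN(e)→h](S)) → 2

== RESULT ==
d | h
8 | 9
9 | 6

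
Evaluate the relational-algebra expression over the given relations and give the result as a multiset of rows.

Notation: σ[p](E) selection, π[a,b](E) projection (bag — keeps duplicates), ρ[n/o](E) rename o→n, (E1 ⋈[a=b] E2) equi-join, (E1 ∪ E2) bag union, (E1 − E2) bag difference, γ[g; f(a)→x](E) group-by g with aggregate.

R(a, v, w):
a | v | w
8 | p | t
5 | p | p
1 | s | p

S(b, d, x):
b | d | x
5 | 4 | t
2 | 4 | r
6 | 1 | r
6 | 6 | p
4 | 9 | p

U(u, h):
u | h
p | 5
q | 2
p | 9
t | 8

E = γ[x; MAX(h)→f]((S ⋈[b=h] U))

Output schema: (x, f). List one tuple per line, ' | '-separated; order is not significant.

Subexpression sizes:
  S → 5
  U → 4
  (S ⋈[b=h] U) → 2
  γ[x; MAX(h)→f]((S ⋈[b=h] U)) → 2

== RESULT ==
x | f
r | 2
t | 5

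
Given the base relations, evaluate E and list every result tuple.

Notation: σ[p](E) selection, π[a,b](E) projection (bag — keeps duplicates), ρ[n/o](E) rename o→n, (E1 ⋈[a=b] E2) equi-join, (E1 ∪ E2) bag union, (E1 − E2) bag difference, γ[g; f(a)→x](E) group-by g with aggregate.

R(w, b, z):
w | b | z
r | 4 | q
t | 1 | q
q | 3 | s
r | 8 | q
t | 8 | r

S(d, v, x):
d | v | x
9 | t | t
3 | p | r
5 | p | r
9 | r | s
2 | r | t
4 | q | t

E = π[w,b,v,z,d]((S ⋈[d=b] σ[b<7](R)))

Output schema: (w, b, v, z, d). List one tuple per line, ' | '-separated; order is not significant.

Row counts bottom-up:
  S → 6
  R → 5
  σ[b<7](R) → 3
  (S ⋈[d=b] σ[b<7](R)) → 2
  π[w,b,v,z,d]((S ⋈[d=b] σ[b<7](R))) → 2

== RESULT ==
w | b | v | z | d
q | 3 | p | s | 3
r | 4 | q | q | 4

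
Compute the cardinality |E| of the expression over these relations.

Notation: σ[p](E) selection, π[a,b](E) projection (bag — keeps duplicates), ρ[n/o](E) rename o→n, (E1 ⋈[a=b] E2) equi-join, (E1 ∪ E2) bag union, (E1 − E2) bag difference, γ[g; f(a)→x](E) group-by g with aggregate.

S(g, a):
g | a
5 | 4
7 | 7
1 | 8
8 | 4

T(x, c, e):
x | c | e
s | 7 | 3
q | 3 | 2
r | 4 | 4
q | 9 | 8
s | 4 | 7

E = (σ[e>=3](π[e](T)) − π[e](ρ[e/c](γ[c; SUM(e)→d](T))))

Subexpression sizes:
  T → 5
  π[e](T) → 5
  σ[e>=3](π[e](T)) → 4
  T → 5
  γ[c; SUM(e)→d](T) → 4
  ρ[e/c](γ[c; SUM(e)→d](T)) → 4
  π[e](ρ[e/c](γ[c; SUM(e)→d](T))) → 4
  (σ[e>=3](π[e](T)) − π[e](ρ[e/c](γ[c; SUM(e)→d](T)))) → 1

|E| = 1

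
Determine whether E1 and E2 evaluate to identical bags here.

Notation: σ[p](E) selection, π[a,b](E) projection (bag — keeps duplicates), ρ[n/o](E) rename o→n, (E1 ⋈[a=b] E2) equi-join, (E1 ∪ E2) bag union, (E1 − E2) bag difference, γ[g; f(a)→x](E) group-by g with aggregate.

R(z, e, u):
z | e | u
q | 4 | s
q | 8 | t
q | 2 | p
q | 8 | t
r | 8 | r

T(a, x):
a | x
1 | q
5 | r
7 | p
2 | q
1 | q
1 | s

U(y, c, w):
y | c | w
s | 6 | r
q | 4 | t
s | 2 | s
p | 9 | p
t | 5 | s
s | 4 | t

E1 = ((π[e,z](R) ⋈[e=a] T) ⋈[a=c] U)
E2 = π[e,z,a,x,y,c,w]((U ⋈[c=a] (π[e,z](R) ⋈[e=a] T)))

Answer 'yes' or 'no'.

E1 subexpression sizes:
  R → 5
  π[e,z](R) → 5
  T → 6
  (π[e,z](R) ⋈[e=a] T) → 1
  U → 6
  ((π[e,z](R) ⋈[e=a] T) ⋈[a=c] U) → 1
E2 subexpression sizes:
  U → 6
  R → 5
  π[e,z](R) → 5
  T → 6
  (π[e,z](R) ⋈[e=a] T) → 1
  (U ⋈[c=a] (π[e,z](R) ⋈[e=a] T)) → 1
  π[e,z,a,x,y,c,w]((U ⋈[c=a] (π[e,z](R) ⋈[e=a] T))) → 1

E1 and E2 produce the same multiset:
e | z | a | x | y | c | w
2 | q | 2 | q | s | 2 | s

yes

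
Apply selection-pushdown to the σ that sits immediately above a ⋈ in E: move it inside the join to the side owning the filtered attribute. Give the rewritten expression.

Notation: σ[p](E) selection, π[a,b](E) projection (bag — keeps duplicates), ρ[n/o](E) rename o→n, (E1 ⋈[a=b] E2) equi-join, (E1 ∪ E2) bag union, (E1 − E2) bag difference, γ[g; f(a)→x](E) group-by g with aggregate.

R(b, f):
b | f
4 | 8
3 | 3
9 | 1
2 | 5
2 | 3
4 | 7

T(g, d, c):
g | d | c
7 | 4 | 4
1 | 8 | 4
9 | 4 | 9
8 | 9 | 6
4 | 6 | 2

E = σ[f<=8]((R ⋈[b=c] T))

σ filters on f, owned by the left side.
E' = (σ[f<=8](R) ⋈[b=c] T)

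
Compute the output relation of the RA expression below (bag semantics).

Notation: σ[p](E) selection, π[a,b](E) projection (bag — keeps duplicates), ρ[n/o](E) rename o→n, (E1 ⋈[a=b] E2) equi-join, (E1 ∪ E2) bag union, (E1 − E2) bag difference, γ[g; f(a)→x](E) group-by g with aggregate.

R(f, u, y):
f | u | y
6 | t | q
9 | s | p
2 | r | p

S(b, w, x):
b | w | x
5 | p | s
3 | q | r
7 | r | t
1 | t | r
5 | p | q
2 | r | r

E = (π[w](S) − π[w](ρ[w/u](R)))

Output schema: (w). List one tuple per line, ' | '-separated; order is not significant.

Stepwise |·|:
  S → 6
  π[w](S) → 6
  R → 3
  ρ[w/u](R) → 3
  π[w](ρ[w/u](R)) → 3
  (π[w](S) − π[w](ρ[w/u](R))) → 4

== RESULT ==
w
p
p
q
r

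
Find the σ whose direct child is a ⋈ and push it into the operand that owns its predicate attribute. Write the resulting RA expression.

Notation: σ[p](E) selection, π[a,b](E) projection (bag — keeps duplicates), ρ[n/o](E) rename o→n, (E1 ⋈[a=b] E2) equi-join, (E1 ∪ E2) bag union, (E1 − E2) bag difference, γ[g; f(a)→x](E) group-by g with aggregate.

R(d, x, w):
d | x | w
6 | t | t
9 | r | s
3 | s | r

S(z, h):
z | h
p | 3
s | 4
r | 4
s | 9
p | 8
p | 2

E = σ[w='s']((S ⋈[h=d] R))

σ filters on w, owned by the right side.
E' = (S ⋈[h=d] σ[w='s'](R))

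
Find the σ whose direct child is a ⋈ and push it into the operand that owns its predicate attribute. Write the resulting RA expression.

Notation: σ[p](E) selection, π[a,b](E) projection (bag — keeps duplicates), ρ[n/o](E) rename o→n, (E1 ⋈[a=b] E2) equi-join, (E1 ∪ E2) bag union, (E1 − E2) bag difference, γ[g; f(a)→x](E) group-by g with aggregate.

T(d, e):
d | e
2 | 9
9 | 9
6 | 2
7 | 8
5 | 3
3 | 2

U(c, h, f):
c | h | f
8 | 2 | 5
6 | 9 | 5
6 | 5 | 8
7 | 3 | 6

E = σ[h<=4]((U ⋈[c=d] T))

σ filters on h, owned by the left side.
E' = (σ[h<=4](U) ⋈[c=d] T)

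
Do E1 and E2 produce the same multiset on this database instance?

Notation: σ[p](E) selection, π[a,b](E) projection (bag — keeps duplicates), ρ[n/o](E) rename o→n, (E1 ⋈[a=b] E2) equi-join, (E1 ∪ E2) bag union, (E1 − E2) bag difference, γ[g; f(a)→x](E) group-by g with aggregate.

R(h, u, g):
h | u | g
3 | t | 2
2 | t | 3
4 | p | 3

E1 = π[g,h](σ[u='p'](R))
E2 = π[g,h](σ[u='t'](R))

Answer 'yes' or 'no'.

E1 per-node cardinality:
  R → 3
  σ[u='p'](R) → 1
  π[g,h](σ[u='p'](R)) → 1
E2 per-node cardinality:
  R → 3
  σ[u='t'](R) → 2
  π[g,h](σ[u='t'](R)) → 2

E1 result:
g | h
3 | 4
E2 result:
g | h
2 | 3
3 | 2
Witness: (2, 3) appears 0× in E1 but 1× in E2.

no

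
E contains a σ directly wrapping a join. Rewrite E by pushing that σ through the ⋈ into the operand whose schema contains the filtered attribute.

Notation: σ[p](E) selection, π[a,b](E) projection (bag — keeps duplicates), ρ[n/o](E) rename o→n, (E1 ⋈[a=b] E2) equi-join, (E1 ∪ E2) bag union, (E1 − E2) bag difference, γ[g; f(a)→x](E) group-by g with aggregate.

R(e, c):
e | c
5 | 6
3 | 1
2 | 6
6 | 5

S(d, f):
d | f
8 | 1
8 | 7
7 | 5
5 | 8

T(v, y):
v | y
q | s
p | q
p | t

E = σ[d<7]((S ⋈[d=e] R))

σ filters on d, owned by the left side.
E' = (σ[d<7](S) ⋈[d=e] R)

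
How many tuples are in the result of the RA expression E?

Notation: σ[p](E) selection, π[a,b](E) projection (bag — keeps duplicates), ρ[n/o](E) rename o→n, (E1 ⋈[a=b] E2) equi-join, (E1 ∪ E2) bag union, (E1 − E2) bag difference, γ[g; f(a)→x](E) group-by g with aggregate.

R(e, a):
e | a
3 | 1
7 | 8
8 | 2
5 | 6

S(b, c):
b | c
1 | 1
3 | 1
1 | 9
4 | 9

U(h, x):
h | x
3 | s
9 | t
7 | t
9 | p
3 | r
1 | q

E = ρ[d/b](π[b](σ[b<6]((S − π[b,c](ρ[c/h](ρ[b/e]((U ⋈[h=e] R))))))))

Per-node cardinality:
  S → 4
  U → 6
  R → 4
  (U ⋈[h=e] R) → 3
  ρ[b/e]((U ⋈[h=e] R)) → 3
  ρ[c/h](ρ[b/e]((U ⋈[h=e] R))) → 3
  π[b,c](ρ[c/h](ρ[b/e]((U ⋈[h=e] R)))) → 3
  (S − π[b,c](ρ[c/h](ρ[b/e]((U ⋈[h=e] R))))) → 4
  σ[b<6]((S − π[b,c](ρ[c/h](ρ[b/e]((U ⋈[h=e] R)))))) → 4
  π[b](σ[b<6]((S − π[b,c](ρ[c/h](ρ[b/e]((U ⋈[h=e] R))))))) → 4
  ρ[d/b](π[b](σ[b<6]((S − π[b,c](ρ[c/h](ρ[b/e]((U ⋈[h=e] R)))))))) → 4

|E| = 4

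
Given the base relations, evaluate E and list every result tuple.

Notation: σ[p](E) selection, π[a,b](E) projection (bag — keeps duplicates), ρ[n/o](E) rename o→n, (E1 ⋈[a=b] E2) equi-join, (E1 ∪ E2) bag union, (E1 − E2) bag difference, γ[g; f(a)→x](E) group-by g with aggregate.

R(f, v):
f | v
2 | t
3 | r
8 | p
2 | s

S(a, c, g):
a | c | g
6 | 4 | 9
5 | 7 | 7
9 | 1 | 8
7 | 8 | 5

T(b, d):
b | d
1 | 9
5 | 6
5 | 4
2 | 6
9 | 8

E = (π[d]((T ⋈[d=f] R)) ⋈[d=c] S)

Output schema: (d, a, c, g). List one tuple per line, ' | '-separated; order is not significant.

Per-node cardinality:
  T → 5
  R → 4
  (T ⋈[d=f] R) → 1
  π[d]((T ⋈[d=f] R)) → 1
  S → 4
  (π[d]((T ⋈[d=f] R)) ⋈[d=c] S) → 1

== RESULT ==
d | a | c | g
8 | 7 | 8 | 5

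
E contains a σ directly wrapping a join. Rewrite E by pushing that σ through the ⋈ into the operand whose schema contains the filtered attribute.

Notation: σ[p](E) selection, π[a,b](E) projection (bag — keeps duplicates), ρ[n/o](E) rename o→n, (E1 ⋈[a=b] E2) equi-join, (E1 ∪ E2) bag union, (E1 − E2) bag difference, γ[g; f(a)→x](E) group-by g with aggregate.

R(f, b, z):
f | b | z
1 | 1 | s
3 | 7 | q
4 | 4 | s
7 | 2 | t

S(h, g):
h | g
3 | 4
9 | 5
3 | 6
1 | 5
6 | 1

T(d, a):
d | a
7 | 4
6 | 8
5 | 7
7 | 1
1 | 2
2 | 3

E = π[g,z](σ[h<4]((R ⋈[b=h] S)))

σ filters on h, owned by the right side.
E' = π[g,z]((R ⋈[b=h] σ[h<4](S)))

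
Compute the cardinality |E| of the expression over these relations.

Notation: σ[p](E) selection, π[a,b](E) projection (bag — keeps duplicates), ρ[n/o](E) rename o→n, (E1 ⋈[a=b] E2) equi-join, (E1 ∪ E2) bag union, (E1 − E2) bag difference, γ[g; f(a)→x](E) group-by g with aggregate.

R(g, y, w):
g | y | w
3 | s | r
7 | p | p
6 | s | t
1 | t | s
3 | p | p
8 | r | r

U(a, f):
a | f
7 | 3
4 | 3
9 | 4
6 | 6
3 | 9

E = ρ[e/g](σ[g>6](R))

Subexpression sizes:
  R → 6
  σ[g>6](R) → 2
  ρ[e/g](σ[g>6](R)) → 2

|E| = 2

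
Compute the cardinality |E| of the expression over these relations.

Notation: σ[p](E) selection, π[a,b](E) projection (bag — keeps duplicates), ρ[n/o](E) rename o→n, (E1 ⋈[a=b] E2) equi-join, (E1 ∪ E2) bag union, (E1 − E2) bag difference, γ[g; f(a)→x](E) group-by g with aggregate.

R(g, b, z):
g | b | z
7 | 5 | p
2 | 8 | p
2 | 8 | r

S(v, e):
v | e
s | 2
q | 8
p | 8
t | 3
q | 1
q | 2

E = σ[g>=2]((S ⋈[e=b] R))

Per-node cardinality:
  S → 6
  R → 3
  (S ⋈[e=b] R) → 4
  σ[g>=2]((S ⋈[e=b] R)) → 4

|E| = 4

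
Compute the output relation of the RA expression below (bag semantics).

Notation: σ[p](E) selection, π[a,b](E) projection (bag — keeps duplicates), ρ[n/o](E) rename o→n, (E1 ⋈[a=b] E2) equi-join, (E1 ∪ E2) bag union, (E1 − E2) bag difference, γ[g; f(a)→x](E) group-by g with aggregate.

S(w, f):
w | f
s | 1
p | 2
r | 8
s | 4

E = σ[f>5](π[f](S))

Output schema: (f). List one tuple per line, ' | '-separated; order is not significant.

Per-node cardinality:
  S → 4
  π[f](S) → 4
  σ[f>5](π[f](S)) → 1

== RESULT ==
f
8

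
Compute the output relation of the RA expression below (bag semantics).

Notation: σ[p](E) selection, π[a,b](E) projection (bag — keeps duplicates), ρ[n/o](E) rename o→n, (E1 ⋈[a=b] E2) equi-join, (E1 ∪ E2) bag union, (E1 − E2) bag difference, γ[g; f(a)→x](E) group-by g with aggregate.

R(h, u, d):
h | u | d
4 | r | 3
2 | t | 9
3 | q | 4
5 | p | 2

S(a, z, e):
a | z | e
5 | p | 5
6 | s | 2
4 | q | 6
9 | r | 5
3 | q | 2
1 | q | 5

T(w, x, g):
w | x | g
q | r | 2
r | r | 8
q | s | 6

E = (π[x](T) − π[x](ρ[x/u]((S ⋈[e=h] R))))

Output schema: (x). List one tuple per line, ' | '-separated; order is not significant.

Per-node cardinality:
  T → 3
  π[x](T) → 3
  S → 6
  R → 4
  (S ⋈[e=h] R) → 5
  ρ[x/u]((S ⋈[e=h] R)) → 5
  π[x](ρ[x/u]((S ⋈[e=h] R))) → 5
  (π[x](T) − π[x](ρ[x/u]((S ⋈[e=h] R)))) → 3

== RESULT ==
x
r
r
s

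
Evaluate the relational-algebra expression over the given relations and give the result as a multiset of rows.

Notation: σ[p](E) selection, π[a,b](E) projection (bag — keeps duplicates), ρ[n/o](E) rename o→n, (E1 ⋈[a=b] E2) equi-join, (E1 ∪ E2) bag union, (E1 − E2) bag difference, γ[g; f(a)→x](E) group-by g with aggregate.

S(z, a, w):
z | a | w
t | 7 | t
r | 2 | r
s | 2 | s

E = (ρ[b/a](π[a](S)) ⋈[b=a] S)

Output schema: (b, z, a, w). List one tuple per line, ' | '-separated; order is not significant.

Row counts bottom-up:
  S → 3
  π[a](S) → 3
  ρ[b/a](π[a](S)) → 3
  S → 3
  (ρ[b/a](π[a](S)) ⋈[b=a] S) → 5

== RESULT ==
b | z | a | w
2 | r | 2 | r
2 | r | 2 | r
2 | s | 2 | s
2 | s | 2 | s
7 | t | 7 | t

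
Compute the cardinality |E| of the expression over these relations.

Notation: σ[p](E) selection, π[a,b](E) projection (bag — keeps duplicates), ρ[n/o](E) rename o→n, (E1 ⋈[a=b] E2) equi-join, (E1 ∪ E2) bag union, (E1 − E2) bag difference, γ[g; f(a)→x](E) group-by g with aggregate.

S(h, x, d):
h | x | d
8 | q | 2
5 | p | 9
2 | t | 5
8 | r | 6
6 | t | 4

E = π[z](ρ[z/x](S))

Subexpression sizes:
  S → 5
  ρ[z/x](S) → 5
  π[z](ρ[z/x](S)) → 5

|E| = 5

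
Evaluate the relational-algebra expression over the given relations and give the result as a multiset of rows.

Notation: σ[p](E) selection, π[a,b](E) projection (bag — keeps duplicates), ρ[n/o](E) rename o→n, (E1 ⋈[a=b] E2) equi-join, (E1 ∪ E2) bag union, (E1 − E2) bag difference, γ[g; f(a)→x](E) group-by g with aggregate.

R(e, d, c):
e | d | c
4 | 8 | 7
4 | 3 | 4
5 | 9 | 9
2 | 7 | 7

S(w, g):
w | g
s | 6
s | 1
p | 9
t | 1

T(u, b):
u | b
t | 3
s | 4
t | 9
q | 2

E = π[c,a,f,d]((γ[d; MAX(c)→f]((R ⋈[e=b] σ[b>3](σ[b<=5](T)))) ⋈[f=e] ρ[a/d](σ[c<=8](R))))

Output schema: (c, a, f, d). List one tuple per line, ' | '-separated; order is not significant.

Subexpression sizes:
  R → 4
  T → 4
  σ[b<=5](T) → 3
  σ[b>3](σ[b<=5](T)) → 1
  (R ⋈[e=b] σ[b>3](σ[b<=5](T))) → 2
  γ[d; MAX(c)→f]((R ⋈[e=b] σ[b>3](σ[b<=5](T)))) → 2
  R → 4
  σ[c<=8](R) → 3
  ρ[a/d](σ[c<=8](R)) → 3
  (γ[d; MAX(c)→f]((R ⋈[e=b] σ[b>3](σ[b<=5](T)))) ⋈[f=e] ρ[a/d](σ[c<=8](R))) → 2
  π[c,a,f,d]((γ[d; MAX(c)→f]((R ⋈[e=b] σ[b>3](σ[b<=5](T)))) ⋈[f=e] ρ[a/d](σ[c<=8](R)))) → 2

== RESULT ==
c | a | f | d
4 | 3 | 4 | 3
7 | 8 | 4 | 3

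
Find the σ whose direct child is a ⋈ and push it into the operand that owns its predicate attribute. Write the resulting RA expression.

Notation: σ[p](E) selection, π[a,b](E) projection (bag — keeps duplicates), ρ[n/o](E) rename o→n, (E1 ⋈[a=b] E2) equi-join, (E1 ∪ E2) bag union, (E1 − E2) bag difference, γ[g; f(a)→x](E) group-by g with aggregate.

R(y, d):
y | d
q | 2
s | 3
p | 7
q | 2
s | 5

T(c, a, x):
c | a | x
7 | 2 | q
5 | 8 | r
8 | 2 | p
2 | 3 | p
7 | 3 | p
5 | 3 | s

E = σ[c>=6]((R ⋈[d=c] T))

σ filters on c, owned by the right side.
E' = (R ⋈[d=c] σ[c>=6](T))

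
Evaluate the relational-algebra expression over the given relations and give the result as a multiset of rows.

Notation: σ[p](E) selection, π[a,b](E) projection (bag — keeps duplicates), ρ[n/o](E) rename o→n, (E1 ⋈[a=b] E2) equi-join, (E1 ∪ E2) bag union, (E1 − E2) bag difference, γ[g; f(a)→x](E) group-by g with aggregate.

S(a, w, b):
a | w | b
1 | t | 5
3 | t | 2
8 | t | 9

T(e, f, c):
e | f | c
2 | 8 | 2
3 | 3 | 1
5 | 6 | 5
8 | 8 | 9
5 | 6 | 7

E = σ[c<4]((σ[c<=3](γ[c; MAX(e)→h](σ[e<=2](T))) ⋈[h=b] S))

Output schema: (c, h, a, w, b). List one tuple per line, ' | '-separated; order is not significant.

Subexpression sizes:
  T → 5
  σ[e<=2](T) → 1
  γ[c; MAX(e)→h](σ[e<=2](T)) → 1
  σ[c<=3](γ[c; MAX(e)→h](σ[e<=2](T))) → 1
  S → 3
  (σ[c<=3](γ[c; MAX(e)→h](σ[e<=2](T))) ⋈[h=b] S) → 1
  σ[c<4]((σ[c<=3](γ[c; MAX(e)→h](σ[e<=2](T))) ⋈[h=b] S)) → 1

== RESULT ==
c | h | a | w | b
2 | 2 | 3 | t | 2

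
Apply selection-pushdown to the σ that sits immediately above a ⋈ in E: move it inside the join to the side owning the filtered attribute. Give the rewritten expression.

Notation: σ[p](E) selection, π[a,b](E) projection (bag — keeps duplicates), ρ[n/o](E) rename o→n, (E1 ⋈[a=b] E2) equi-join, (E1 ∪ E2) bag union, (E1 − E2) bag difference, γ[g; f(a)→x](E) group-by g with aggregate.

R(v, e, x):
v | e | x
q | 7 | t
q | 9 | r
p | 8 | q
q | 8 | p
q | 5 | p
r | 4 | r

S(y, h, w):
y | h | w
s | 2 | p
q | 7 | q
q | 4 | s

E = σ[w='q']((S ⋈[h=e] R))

σ filters on w, owned by the left side.
E' = (σ[w='q'](S) ⋈[h=e] R)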